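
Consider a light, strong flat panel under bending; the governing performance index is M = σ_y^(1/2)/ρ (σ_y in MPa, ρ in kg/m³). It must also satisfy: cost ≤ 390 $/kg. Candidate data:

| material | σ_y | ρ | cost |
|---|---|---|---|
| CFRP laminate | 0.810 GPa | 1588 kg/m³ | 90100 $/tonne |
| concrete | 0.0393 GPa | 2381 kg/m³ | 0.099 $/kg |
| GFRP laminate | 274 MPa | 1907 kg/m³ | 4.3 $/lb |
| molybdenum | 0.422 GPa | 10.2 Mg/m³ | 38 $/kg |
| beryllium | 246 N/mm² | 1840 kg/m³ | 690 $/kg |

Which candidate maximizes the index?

CFRP laminate

Screen on constraints: cost ≤ 390 $/kg. Survivors: CFRP laminate, concrete, GFRP laminate, molybdenum.
In SI units:
  CFRP laminate: σ_y = 810.0 MPa, ρ = 1588 kg/m³
  concrete: σ_y = 39.30 MPa, ρ = 2381 kg/m³
  GFRP laminate: σ_y = 274.0 MPa, ρ = 1907 kg/m³
  molybdenum: σ_y = 422.0 MPa, ρ = 10200 kg/m³
  CFRP laminate: M = 17.9×10⁻³
  GFRP laminate: M = 8.68×10⁻³
  concrete: M = 2.63×10⁻³
  molybdenum: M = 2.01×10⁻³
The maximum is for CFRP laminate.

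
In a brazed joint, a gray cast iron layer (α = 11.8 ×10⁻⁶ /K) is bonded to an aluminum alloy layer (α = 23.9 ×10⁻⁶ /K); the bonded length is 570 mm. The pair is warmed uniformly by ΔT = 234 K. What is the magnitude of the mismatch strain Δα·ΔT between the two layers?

Δα = |11.8 − 23.9|×10⁻⁶/K = 12.1×10⁻⁶/K.
Mismatch strain = Δα·ΔT = 12.1×10⁻⁶ × 234.0 = 2.83×10⁻³.

2.83×10⁻³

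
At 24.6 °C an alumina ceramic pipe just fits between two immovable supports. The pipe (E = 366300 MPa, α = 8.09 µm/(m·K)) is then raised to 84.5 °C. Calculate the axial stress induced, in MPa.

E = 366300 MPa = 366.3 GPa.
ΔT = 59.90 K. Constrained thermal stress σ = E·α·ΔT = 366.3×10³ MPa × 8.09×10⁻⁶ × 59.90 = 178 MPa (compressive).

178 MPa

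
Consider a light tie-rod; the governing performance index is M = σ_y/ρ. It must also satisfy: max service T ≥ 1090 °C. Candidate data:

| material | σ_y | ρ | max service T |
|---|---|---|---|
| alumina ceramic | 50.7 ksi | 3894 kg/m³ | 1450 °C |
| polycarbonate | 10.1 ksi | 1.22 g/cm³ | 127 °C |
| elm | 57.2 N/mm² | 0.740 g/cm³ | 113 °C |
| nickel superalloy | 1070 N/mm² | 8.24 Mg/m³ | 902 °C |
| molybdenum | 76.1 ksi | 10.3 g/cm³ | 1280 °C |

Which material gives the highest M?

Screen on constraints: max service T ≥ 1090 °C. Survivors: alumina ceramic, molybdenum.
Convert each candidate to consistent units, then evaluate M:
  alumina ceramic: σ_y = 349.6 MPa, ρ = 3894 kg/m³
  molybdenum: σ_y = 524.7 MPa, ρ = 10300 kg/m³
  alumina ceramic: M = 89.8 kN·m/kg
  molybdenum: M = 50.9 kN·m/kg
Alumina ceramic ranks first.

alumina ceramic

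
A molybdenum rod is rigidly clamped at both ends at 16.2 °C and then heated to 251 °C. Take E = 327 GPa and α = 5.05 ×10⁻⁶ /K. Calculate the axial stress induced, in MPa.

ΔT = 234.8 K. Constrained thermal stress σ = E·α·ΔT = 327.0×10³ MPa × 5.05×10⁻⁶ × 234.8 = 388 MPa (compressive).

388 MPa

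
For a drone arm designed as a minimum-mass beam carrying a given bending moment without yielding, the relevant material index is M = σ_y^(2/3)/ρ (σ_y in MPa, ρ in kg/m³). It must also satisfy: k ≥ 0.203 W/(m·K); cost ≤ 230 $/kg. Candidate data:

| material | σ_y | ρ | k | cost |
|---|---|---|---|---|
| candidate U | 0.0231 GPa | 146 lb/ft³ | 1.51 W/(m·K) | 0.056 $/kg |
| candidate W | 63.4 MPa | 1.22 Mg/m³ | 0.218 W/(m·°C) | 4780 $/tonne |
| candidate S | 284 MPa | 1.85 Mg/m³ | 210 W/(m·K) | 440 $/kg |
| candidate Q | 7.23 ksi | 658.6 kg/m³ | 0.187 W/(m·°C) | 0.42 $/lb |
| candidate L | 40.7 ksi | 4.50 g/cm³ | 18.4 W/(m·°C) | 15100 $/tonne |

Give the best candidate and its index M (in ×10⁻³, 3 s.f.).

candidate W, M = 13.0×10⁻³

Screen on constraints: k ≥ 0.203 W/(m·K); cost ≤ 230 $/kg. Survivors: candidate U, candidate W, candidate L.
Convert each candidate to consistent units, then evaluate M:
  candidate U: σ_y = 23.10 MPa, ρ = 2339 kg/m³
  candidate W: σ_y = 63.40 MPa, ρ = 1220 kg/m³
  candidate L: σ_y = 280.6 MPa, ρ = 4500 kg/m³
  candidate W: M = 13.0×10⁻³
  candidate L: M = 9.52×10⁻³
  candidate U: M = 3.47×10⁻³
Candidate W ranks first.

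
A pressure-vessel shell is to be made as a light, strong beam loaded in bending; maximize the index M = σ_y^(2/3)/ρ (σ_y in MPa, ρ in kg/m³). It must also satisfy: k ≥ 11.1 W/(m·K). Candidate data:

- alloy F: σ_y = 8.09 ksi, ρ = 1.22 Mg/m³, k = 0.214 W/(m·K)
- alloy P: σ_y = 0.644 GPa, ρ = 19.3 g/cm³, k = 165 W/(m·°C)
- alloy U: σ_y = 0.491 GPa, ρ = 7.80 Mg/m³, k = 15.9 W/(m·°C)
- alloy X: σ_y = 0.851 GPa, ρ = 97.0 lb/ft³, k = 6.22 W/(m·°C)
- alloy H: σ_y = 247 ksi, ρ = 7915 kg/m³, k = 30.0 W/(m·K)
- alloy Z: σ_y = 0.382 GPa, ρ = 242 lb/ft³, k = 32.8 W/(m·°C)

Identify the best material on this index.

Screen on constraints: k ≥ 11.1 W/(m·K). Survivors: alloy P, alloy U, alloy H, alloy Z.
In SI units:
  alloy P: σ_y = 644.0 MPa, ρ = 19300 kg/m³
  alloy U: σ_y = 491.0 MPa, ρ = 7800 kg/m³
  alloy H: σ_y = 1703 MPa, ρ = 7915 kg/m³
  alloy Z: σ_y = 382.0 MPa, ρ = 3876 kg/m³
  alloy H: M = 18.0×10⁻³
  alloy Z: M = 13.6×10⁻³
  alloy U: M = 7.98×10⁻³
  alloy P: M = 3.86×10⁻³
The maximum is for alloy H.

alloy H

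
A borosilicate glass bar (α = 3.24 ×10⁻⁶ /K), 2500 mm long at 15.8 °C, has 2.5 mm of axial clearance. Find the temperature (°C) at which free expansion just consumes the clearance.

324 °C

α·L₀·ΔT = 2.5 mm ⇒ ΔT = 2.5 / (3.24×10⁻⁶ × 2500.0) = 308.6 K.
T = 15.8 + 308.6 = 324.4 °C.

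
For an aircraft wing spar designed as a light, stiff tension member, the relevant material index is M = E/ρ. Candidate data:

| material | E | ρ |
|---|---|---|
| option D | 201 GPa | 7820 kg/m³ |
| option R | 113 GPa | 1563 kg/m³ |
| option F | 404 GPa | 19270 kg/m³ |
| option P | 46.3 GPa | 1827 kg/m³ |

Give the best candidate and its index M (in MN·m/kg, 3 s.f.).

Per-candidate index values:
  option R: M = 72.3 MN·m/kg
  option D: M = 25.7 MN·m/kg
  option P: M = 25.3 MN·m/kg
  option F: M = 21.0 MN·m/kg
Highest index: option R.

option R, M = 72.3 MN·m/kg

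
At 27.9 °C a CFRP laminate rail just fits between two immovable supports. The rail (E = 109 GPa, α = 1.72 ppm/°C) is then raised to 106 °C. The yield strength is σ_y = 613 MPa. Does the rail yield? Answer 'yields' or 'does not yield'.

does not yield

ΔT = 78.10 K. Constrained thermal stress σ = E·α·ΔT = 109.0×10³ MPa × 1.72×10⁻⁶ × 78.10 = 14.6 MPa (compressive).
Compare to σ_y = 613 MPa: σ < σ_y, so it does not yield.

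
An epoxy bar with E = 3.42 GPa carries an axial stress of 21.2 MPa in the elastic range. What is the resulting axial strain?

ε = σ/E = 21.2 / 3420 = 6.20×10⁻³.

6.20×10⁻³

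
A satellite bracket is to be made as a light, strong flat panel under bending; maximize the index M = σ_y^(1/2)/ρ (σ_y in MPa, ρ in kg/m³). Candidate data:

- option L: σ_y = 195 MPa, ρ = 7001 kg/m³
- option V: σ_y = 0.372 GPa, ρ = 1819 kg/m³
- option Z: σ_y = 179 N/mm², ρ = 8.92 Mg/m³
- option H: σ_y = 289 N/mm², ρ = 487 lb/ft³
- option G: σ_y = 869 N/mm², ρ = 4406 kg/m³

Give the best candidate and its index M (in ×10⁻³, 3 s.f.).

option V, M = 10.6×10⁻³

Normalizing units and computing the index:
  option L: σ_y = 195.0 MPa, ρ = 7001 kg/m³
  option V: σ_y = 372.0 MPa, ρ = 1819 kg/m³
  option Z: σ_y = 179.0 MPa, ρ = 8920 kg/m³
  option H: σ_y = 289.0 MPa, ρ = 7801 kg/m³
  option G: σ_y = 869.0 MPa, ρ = 4406 kg/m³
  option V: M = 10.6×10⁻³
  option G: M = 6.69×10⁻³
  option H: M = 2.18×10⁻³
  option L: M = 1.99×10⁻³
  option Z: M = 1.50×10⁻³
The maximum is for option V.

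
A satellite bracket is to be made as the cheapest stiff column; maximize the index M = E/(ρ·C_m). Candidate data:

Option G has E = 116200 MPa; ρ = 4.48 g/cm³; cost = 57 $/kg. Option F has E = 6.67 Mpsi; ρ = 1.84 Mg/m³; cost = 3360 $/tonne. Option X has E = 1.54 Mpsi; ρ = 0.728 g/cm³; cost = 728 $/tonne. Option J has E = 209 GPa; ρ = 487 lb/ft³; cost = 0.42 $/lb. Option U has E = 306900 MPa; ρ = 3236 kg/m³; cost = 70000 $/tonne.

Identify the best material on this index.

option J

Convert each candidate to consistent units, then evaluate M:
  option G: E = 116.2 GPa, ρ = 4480 kg/m³, cost = 57.00 $/kg
  option F: E = 45.99 GPa, ρ = 1840 kg/m³, cost = 3.360 $/kg
  option X: E = 10.62 GPa, ρ = 728.0 kg/m³, cost = 0.7280 $/kg
  option J: E = 209.0 GPa, ρ = 7801 kg/m³, cost = 0.9259 $/kg
  option U: E = 306.9 GPa, ρ = 3236 kg/m³, cost = 70.00 $/kg
  option J: M = 28.9 MN·m per $
  option X: M = 20.0 MN·m per $
  option F: M = 7.44 MN·m per $
  option U: M = 1.35 MN·m per $
  option G: M = 0.455 MN·m per $
The maximum is for option J.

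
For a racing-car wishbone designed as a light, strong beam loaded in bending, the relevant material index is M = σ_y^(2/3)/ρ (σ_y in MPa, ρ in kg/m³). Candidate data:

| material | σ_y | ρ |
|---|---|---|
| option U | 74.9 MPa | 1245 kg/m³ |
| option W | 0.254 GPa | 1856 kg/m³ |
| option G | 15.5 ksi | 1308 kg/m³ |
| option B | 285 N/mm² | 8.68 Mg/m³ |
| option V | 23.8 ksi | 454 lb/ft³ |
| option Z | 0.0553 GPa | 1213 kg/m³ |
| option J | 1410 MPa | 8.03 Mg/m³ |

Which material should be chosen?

Putting every candidate on a common basis:
  option U: σ_y = 74.90 MPa, ρ = 1245 kg/m³
  option W: σ_y = 254.0 MPa, ρ = 1856 kg/m³
  option G: σ_y = 106.9 MPa, ρ = 1308 kg/m³
  option B: σ_y = 285.0 MPa, ρ = 8680 kg/m³
  option V: σ_y = 164.1 MPa, ρ = 7272 kg/m³
  option Z: σ_y = 55.30 MPa, ρ = 1213 kg/m³
  option J: σ_y = 1410 MPa, ρ = 8030 kg/m³
  option W: M = 21.6×10⁻³
  option G: M = 17.2×10⁻³
  option J: M = 15.7×10⁻³
  option U: M = 14.3×10⁻³
  option Z: M = 12.0×10⁻³
  option B: M = 4.99×10⁻³
  option V: M = 4.12×10⁻³
Highest index: option W.

option W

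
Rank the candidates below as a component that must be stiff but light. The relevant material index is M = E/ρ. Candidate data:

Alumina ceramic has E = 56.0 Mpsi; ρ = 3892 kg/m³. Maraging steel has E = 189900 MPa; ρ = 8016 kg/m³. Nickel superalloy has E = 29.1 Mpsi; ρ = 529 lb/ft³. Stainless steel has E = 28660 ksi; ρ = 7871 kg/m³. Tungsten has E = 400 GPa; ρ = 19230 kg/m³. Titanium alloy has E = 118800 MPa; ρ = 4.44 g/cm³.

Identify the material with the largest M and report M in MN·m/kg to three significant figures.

alumina ceramic, M = 99.2 MN·m/kg

In SI units:
  alumina ceramic: E = 386.1 GPa, ρ = 3892 kg/m³
  maraging steel: E = 189.9 GPa, ρ = 8016 kg/m³
  nickel superalloy: E = 200.6 GPa, ρ = 8474 kg/m³
  stainless steel: E = 197.6 GPa, ρ = 7871 kg/m³
  tungsten: E = 400.0 GPa, ρ = 19230 kg/m³
  titanium alloy: E = 118.8 GPa, ρ = 4440 kg/m³
  alumina ceramic: M = 99.2 MN·m/kg
  titanium alloy: M = 26.8 MN·m/kg
  stainless steel: M = 25.1 MN·m/kg
  maraging steel: M = 23.7 MN·m/kg
  nickel superalloy: M = 23.7 MN·m/kg
  tungsten: M = 20.8 MN·m/kg
Alumina ceramic has the largest M.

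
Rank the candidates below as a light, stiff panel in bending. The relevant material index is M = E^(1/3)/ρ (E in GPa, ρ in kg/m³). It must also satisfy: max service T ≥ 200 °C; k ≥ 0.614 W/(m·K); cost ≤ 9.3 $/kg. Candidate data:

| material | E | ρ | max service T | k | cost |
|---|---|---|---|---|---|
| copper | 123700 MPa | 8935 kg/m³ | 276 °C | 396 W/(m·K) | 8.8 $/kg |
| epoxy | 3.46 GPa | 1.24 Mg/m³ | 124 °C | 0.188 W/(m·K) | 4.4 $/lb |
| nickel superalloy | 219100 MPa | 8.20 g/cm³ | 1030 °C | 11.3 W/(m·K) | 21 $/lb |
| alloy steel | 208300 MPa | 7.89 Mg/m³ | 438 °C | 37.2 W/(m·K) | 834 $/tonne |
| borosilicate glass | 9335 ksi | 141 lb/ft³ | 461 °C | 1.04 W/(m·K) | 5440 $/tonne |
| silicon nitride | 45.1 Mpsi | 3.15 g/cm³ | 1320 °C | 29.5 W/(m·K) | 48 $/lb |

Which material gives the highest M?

borosilicate glass

Screen on constraints: max service T ≥ 200 °C; k ≥ 0.614 W/(m·K); cost ≤ 9.3 $/kg. Survivors: copper, alloy steel, borosilicate glass.
In SI units:
  copper: E = 123.7 GPa, ρ = 8935 kg/m³
  alloy steel: E = 208.3 GPa, ρ = 7890 kg/m³
  borosilicate glass: E = 64.36 GPa, ρ = 2259 kg/m³
  borosilicate glass: M = 1.77×10⁻³
  alloy steel: M = 0.751×10⁻³
  copper: M = 0.558×10⁻³
The maximum is for borosilicate glass.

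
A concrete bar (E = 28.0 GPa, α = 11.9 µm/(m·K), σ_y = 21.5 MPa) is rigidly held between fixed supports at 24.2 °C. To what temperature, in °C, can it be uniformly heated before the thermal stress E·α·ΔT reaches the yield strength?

E·α·ΔT = 21.50 MPa ⇒ ΔT = 21.50 / (28.00×10³ × 11.9×10⁻⁶) = 64.53 K.
T = 24.2 + 64.53 = 88.73 °C.

88.7 °C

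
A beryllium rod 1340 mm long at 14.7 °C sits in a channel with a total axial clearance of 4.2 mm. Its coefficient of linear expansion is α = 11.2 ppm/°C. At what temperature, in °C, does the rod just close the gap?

295 °C

α·L₀·ΔT = 4.2 mm ⇒ ΔT = 4.2 / (11.2×10⁻⁶ × 1340.0) = 279.9 K.
T = 14.7 + 279.9 = 294.6 °C.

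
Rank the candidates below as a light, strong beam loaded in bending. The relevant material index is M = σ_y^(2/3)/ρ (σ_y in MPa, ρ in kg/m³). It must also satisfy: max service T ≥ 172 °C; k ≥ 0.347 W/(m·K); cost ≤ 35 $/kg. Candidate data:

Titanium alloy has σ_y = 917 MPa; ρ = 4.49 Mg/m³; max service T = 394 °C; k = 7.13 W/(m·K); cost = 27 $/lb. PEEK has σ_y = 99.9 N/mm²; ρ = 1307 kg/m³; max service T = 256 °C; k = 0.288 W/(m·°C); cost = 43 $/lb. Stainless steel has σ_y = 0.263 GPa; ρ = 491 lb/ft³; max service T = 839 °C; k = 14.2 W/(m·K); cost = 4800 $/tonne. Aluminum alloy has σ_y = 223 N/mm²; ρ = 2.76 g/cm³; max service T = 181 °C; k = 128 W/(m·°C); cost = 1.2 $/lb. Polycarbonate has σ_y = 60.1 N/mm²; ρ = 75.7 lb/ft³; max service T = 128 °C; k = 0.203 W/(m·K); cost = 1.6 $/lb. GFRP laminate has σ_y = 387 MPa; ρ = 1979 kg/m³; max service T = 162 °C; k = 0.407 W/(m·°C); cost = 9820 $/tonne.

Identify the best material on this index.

aluminum alloy

Screen on constraints: max service T ≥ 172 °C; k ≥ 0.347 W/(m·K); cost ≤ 35 $/kg. Survivors: stainless steel, aluminum alloy.
Putting every candidate on a common basis:
  stainless steel: σ_y = 263.0 MPa, ρ = 7865 kg/m³
  aluminum alloy: σ_y = 223.0 MPa, ρ = 2760 kg/m³
  aluminum alloy: M = 13.3×10⁻³
  stainless steel: M = 5.22×10⁻³
Highest index: aluminum alloy.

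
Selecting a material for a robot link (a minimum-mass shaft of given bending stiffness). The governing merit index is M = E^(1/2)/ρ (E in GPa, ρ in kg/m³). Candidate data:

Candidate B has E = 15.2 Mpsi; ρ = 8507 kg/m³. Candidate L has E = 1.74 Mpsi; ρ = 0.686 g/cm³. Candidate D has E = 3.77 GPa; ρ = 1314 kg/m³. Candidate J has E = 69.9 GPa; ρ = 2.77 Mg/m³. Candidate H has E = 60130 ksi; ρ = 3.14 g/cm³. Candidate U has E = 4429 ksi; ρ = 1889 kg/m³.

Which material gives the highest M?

candidate H

After converting to SI:
  candidate B: E = 104.8 GPa, ρ = 8507 kg/m³
  candidate L: E = 12.00 GPa, ρ = 686.0 kg/m³
  candidate D: E = 3.770 GPa, ρ = 1314 kg/m³
  candidate J: E = 69.90 GPa, ρ = 2770 kg/m³
  candidate H: E = 414.6 GPa, ρ = 3140 kg/m³
  candidate U: E = 30.54 GPa, ρ = 1889 kg/m³
  candidate H: M = 6.48×10⁻³
  candidate L: M = 5.05×10⁻³
  candidate J: M = 3.02×10⁻³
  candidate U: M = 2.93×10⁻³
  candidate D: M = 1.48×10⁻³
  candidate B: M = 1.20×10⁻³
Highest index: candidate H.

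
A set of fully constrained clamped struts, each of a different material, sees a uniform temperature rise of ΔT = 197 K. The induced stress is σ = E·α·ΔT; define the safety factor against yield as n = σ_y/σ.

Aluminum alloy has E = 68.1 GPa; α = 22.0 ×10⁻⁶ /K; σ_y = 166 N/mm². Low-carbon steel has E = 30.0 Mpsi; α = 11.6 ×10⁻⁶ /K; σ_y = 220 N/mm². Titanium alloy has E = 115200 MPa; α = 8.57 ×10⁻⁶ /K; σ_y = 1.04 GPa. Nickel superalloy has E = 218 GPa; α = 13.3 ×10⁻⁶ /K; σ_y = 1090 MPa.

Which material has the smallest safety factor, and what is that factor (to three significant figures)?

low-carbon steel, n = 0.465

Converting E to GPa, α to ×10⁻⁶/K, σ_y to MPa, then σ and n for each:
  aluminum alloy: E = 68.10, α = 22.0, σ_y = 166.0 → σ = 295 MPa, n = 0.562
  low-carbon steel: E = 206.8, α = 11.6, σ_y = 220.0 → σ = 473 MPa, n = 0.465
  titanium alloy: E = 115.2, α = 8.57, σ_y = 1040 → σ = 194 MPa, n = 5.35
  nickel superalloy: E = 218.0, α = 13.3, σ_y = 1090 → σ = 571 MPa, n = 1.91
The minimum is low-carbon steel at n = 0.465.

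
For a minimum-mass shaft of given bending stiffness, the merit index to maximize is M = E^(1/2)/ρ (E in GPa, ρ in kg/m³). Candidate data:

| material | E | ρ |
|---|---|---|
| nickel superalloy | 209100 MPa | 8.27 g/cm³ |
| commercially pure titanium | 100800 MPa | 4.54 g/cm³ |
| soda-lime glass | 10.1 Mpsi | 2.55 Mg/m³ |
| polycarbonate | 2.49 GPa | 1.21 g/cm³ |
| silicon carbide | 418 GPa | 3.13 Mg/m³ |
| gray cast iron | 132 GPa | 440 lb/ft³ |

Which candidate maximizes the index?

In SI units:
  nickel superalloy: E = 209.1 GPa, ρ = 8270 kg/m³
  commercially pure titanium: E = 100.8 GPa, ρ = 4540 kg/m³
  soda-lime glass: E = 69.64 GPa, ρ = 2550 kg/m³
  polycarbonate: E = 2.490 GPa, ρ = 1210 kg/m³
  silicon carbide: E = 418.0 GPa, ρ = 3130 kg/m³
  gray cast iron: E = 132.0 GPa, ρ = 7048 kg/m³
  silicon carbide: M = 6.53×10⁻³
  soda-lime glass: M = 3.27×10⁻³
  commercially pure titanium: M = 2.21×10⁻³
  nickel superalloy: M = 1.75×10⁻³
  gray cast iron: M = 1.63×10⁻³
  polycarbonate: M = 1.30×10⁻³
Silicon carbide has the largest M.

silicon carbide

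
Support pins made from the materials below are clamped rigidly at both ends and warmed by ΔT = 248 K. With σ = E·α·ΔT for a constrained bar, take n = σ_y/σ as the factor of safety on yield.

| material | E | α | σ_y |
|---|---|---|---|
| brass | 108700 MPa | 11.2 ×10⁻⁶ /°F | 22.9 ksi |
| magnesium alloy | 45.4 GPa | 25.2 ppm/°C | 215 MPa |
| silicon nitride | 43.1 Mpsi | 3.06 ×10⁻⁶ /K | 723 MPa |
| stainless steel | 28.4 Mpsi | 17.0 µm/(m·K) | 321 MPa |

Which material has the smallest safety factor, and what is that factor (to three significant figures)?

brass, n = 0.291

Converting E to GPa, α to ×10⁻⁶/K, σ_y to MPa, then σ and n for each:
  brass: E = 108.7, α = 20.2, σ_y = 157.9 → σ = 543 MPa, n = 0.291
  magnesium alloy: E = 45.40, α = 25.2, σ_y = 215.0 → σ = 284 MPa, n = 0.758
  silicon nitride: E = 297.2, α = 3.06, σ_y = 723.0 → σ = 226 MPa, n = 3.21
  stainless steel: E = 195.8, α = 17.0, σ_y = 321.0 → σ = 826 MPa, n = 0.389
The minimum is brass at n = 0.291.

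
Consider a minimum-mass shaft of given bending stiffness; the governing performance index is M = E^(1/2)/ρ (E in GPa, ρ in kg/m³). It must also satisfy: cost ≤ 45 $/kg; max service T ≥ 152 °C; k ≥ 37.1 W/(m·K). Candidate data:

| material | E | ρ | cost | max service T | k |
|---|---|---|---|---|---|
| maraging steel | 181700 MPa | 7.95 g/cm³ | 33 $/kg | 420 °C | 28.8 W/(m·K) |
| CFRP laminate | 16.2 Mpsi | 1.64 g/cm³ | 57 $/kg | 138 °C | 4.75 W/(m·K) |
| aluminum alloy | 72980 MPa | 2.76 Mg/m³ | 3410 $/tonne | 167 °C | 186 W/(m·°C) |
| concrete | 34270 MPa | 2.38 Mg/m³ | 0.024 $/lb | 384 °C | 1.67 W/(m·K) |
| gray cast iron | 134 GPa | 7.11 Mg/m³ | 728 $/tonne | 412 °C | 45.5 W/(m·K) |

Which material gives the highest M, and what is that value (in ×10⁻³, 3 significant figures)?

Screen on constraints: cost ≤ 45 $/kg; max service T ≥ 152 °C; k ≥ 37.1 W/(m·K). Survivors: aluminum alloy, gray cast iron.
After converting to SI:
  aluminum alloy: E = 72.98 GPa, ρ = 2760 kg/m³
  gray cast iron: E = 134.0 GPa, ρ = 7110 kg/m³
  aluminum alloy: M = 3.10×10⁻³
  gray cast iron: M = 1.63×10⁻³
Aluminum alloy has the largest M.

aluminum alloy, M = 3.10×10⁻³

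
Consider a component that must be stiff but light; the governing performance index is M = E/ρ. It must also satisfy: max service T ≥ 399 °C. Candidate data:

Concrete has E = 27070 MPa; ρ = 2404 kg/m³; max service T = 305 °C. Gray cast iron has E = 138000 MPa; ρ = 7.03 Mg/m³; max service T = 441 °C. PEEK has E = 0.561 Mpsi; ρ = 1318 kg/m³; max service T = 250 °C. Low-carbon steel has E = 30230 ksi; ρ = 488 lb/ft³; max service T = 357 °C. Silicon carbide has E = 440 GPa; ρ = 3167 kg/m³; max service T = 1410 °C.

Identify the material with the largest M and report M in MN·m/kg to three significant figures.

Screen on constraints: max service T ≥ 399 °C. Survivors: gray cast iron, silicon carbide.
Putting every candidate on a common basis:
  gray cast iron: E = 138.0 GPa, ρ = 7030 kg/m³
  silicon carbide: E = 440.0 GPa, ρ = 3167 kg/m³
  silicon carbide: M = 139 MN·m/kg
  gray cast iron: M = 19.6 MN·m/kg
Silicon carbide ranks first.

silicon carbide, M = 139 MN·m/kg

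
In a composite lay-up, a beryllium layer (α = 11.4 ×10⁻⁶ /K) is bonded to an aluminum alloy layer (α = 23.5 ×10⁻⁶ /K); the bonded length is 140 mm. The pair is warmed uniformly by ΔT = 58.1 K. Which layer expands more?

α(beryllium) = 11.4×10⁻⁶/K vs α(aluminum alloy) = 23.5×10⁻⁶/K.
Higher α expands more for the same ΔT: aluminum alloy.

aluminum alloy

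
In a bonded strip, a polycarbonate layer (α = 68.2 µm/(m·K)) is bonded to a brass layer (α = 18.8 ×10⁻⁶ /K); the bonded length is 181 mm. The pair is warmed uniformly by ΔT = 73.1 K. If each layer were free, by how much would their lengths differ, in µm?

654 µm

Δα = |68.2 − 18.8|×10⁻⁶/K = 49.4×10⁻⁶/K.
ΔL_mismatch = Δα·L·ΔT = 49.4×10⁻⁶ × 181.0 mm × 73.1 K = 654 µm.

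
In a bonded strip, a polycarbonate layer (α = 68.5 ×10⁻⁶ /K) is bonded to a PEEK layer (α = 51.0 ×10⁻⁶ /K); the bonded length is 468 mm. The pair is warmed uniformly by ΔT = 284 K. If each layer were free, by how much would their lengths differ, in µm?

2330 µm

Δα = |68.5 − 51.0|×10⁻⁶/K = 17.5×10⁻⁶/K.
ΔL_mismatch = Δα·L·ΔT = 17.5×10⁻⁶ × 468.0 mm × 284.0 K = 2330 µm.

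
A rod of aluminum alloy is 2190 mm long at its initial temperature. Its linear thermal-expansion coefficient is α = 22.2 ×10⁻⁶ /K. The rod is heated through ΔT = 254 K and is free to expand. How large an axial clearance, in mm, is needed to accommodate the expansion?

ΔL = α·L₀·ΔT = 22.2×10⁻⁶ × 2190 mm × 254.0 K = 12.3 mm.

12.3 mm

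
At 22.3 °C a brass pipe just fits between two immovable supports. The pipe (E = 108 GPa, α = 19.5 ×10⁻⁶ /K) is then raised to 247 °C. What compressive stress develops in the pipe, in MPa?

ΔT = 224.7 K. Constrained thermal stress σ = E·α·ΔT = 108.0×10³ MPa × 19.5×10⁻⁶ × 224.7 = 473 MPa (compressive).

473 MPa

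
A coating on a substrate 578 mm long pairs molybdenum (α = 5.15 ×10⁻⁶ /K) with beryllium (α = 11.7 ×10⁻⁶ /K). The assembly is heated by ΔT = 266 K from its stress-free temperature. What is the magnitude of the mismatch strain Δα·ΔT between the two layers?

1.74×10⁻³

Δα = |5.15 − 11.7|×10⁻⁶/K = 6.55×10⁻⁶/K.
Mismatch strain = Δα·ΔT = 6.55×10⁻⁶ × 266.0 = 1.74×10⁻³.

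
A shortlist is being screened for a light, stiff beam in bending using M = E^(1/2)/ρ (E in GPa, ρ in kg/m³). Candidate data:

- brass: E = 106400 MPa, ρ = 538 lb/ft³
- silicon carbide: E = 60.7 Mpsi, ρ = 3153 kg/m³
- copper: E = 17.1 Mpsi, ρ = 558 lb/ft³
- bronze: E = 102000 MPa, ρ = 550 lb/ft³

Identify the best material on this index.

After converting to SI:
  brass: E = 106.4 GPa, ρ = 8618 kg/m³
  silicon carbide: E = 418.5 GPa, ρ = 3153 kg/m³
  copper: E = 117.9 GPa, ρ = 8938 kg/m³
  bronze: E = 102.0 GPa, ρ = 8810 kg/m³
  silicon carbide: M = 6.49×10⁻³
  copper: M = 1.21×10⁻³
  brass: M = 1.20×10⁻³
  bronze: M = 1.15×10⁻³
The maximum is for silicon carbide.

silicon carbide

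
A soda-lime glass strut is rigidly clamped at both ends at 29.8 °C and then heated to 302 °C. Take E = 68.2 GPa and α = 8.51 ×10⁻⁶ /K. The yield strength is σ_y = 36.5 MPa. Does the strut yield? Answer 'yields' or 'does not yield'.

ΔT = 272.2 K. Constrained thermal stress σ = E·α·ΔT = 68.20×10³ MPa × 8.51×10⁻⁶ × 272.2 = 158 MPa (compressive).
Compare to σ_y = 36.5 MPa: σ ≥ σ_y, so it yields.

yields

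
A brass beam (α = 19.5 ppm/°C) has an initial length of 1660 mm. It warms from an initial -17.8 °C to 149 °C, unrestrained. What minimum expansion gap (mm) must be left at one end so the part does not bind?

ΔT = 149 − (-17.8) = 166.8 K.
ΔL = α·L₀·ΔT = 19.5×10⁻⁶ × 1660 mm × 166.8 K = 5.40 mm.

5.40 mm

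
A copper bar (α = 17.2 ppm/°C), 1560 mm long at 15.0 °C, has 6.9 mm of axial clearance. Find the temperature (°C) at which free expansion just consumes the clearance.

α·L₀·ΔT = 6.9 mm ⇒ ΔT = 6.9 / (17.2×10⁻⁶ × 1560.0) = 257.2 K.
T = 15.0 + 257.2 = 272.2 °C.

272 °C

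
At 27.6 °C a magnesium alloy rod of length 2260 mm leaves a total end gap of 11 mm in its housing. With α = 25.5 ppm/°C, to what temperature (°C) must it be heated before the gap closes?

α·L₀·ΔT = 11.0 mm ⇒ ΔT = 11.0 / (25.5×10⁻⁶ × 2260.0) = 190.9 K.
T = 27.6 + 190.9 = 218.5 °C.

218 °C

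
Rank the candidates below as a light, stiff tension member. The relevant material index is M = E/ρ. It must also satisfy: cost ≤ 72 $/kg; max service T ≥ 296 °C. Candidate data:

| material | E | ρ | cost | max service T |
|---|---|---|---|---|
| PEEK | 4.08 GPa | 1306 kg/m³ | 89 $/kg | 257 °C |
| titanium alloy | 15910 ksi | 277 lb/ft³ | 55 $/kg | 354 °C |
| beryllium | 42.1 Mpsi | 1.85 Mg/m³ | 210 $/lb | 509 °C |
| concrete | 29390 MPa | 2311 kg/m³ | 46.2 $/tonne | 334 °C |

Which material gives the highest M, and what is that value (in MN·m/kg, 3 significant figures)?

titanium alloy, M = 24.7 MN·m/kg

Screen on constraints: cost ≤ 72 $/kg; max service T ≥ 296 °C. Survivors: titanium alloy, concrete.
Normalizing units and computing the index:
  titanium alloy: E = 109.7 GPa, ρ = 4437 kg/m³
  concrete: E = 29.39 GPa, ρ = 2311 kg/m³
  titanium alloy: M = 24.7 MN·m/kg
  concrete: M = 12.7 MN·m/kg
Highest index: titanium alloy.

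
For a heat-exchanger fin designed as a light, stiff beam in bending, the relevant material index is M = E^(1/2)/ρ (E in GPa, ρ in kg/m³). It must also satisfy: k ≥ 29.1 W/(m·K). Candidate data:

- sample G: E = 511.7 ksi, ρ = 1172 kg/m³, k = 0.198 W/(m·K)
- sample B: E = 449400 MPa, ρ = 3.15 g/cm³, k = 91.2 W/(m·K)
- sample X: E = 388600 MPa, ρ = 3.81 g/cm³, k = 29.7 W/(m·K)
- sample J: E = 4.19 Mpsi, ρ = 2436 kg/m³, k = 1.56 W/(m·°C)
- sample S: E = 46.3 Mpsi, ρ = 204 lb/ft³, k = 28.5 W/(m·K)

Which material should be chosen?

sample B

Screen on constraints: k ≥ 29.1 W/(m·K). Survivors: sample B, sample X.
Normalizing units and computing the index:
  sample B: E = 449.4 GPa, ρ = 3150 kg/m³
  sample X: E = 388.6 GPa, ρ = 3810 kg/m³
  sample B: M = 6.73×10⁻³
  sample X: M = 5.17×10⁻³
Highest index: sample B.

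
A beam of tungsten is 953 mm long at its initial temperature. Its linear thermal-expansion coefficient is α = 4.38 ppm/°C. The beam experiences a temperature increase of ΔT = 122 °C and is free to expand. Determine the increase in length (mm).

0.509 mm

ΔL = α·L₀·ΔT = 4.38×10⁻⁶ × 953 mm × 122.0 K = 0.509 mm.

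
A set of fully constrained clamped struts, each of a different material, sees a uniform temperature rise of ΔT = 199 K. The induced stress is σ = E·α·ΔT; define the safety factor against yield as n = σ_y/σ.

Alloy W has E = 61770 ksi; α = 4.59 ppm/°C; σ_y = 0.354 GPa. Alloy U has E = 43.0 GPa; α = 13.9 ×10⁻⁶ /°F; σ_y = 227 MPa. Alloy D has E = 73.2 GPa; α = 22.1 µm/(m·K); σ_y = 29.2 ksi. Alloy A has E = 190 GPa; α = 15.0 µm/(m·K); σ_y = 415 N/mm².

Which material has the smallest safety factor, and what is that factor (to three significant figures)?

alloy D, n = 0.625

Per material, after unit conversion:
  alloy W: E = 425.9, α = 4.59, σ_y = 354.0 → σ = 389 MPa, n = 0.910
  alloy U: E = 43.00, α = 25.0, σ_y = 227.0 → σ = 214 MPa, n = 1.06
  alloy D: E = 73.20, α = 22.1, σ_y = 201.3 → σ = 322 MPa, n = 0.625
  alloy A: E = 190.0, α = 15.0, σ_y = 415.0 → σ = 567 MPa, n = 0.732
Smallest n: alloy D with n = 0.625.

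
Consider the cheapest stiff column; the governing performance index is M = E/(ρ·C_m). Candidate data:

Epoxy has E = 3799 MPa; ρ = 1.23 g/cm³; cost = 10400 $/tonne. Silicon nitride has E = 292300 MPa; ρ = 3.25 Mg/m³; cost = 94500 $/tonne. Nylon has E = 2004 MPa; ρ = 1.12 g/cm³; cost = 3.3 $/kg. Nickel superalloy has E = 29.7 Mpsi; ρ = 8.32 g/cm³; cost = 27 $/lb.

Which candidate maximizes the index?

silicon nitride

In SI units:
  epoxy: E = 3.799 GPa, ρ = 1230 kg/m³, cost = 10.40 $/kg
  silicon nitride: E = 292.3 GPa, ρ = 3250 kg/m³, cost = 94.50 $/kg
  nylon: E = 2.004 GPa, ρ = 1120 kg/m³, cost = 3.300 $/kg
  nickel superalloy: E = 204.8 GPa, ρ = 8320 kg/m³, cost = 59.52 $/kg
  silicon nitride: M = 0.952 MN·m per $
  nylon: M = 0.542 MN·m per $
  nickel superalloy: M = 0.413 MN·m per $
  epoxy: M = 0.297 MN·m per $
Silicon nitride ranks first.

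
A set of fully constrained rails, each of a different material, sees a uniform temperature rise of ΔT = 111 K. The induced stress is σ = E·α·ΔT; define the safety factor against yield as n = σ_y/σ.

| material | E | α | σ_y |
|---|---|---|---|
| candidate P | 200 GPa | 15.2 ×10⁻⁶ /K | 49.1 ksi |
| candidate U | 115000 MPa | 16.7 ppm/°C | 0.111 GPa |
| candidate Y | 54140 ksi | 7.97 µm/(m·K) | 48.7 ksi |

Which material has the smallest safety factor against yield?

Converting E to GPa, α to ×10⁻⁶/K, σ_y to MPa, then σ and n for each:
  candidate P: E = 200.0, α = 15.2, σ_y = 338.5 → σ = 337 MPa, n = 1.00
  candidate U: E = 115.0, α = 16.7, σ_y = 111.0 → σ = 213 MPa, n = 0.521
  candidate Y: E = 373.3, α = 7.97, σ_y = 335.8 → σ = 330 MPa, n = 1.02
The minimum is candidate U at n = 0.521.

candidate U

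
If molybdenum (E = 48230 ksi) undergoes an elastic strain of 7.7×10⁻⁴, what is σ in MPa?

256 MPa

E = 48230 ksi = 332.5 GPa.
σ = E·ε = 332500 MPa × 7.7×10⁻⁴ = 256 MPa.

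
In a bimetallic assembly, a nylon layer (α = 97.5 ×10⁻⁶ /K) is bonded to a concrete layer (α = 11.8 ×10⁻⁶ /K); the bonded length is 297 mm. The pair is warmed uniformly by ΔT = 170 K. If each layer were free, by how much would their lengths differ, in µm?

Δα = |97.5 − 11.8|×10⁻⁶/K = 85.7×10⁻⁶/K.
ΔL_mismatch = Δα·L·ΔT = 85.7×10⁻⁶ × 297.0 mm × 170.0 K = 4330 µm.

4330 µm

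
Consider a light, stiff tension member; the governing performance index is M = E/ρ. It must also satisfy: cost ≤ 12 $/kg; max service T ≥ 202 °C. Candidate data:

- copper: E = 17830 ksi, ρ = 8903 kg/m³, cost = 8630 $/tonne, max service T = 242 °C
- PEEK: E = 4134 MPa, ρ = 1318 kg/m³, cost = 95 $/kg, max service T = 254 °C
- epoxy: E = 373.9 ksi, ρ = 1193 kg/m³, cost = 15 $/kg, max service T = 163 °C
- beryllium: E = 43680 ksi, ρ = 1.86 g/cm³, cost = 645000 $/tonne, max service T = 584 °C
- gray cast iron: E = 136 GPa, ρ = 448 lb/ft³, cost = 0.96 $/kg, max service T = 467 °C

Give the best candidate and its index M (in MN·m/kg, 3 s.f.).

Screen on constraints: cost ≤ 12 $/kg; max service T ≥ 202 °C. Survivors: copper, gray cast iron.
Convert each candidate to consistent units, then evaluate M:
  copper: E = 122.9 GPa, ρ = 8903 kg/m³
  gray cast iron: E = 136.0 GPa, ρ = 7176 kg/m³
  gray cast iron: M = 19.0 MN·m/kg
  copper: M = 13.8 MN·m/kg
The maximum is for gray cast iron.

gray cast iron, M = 19.0 MN·m/kg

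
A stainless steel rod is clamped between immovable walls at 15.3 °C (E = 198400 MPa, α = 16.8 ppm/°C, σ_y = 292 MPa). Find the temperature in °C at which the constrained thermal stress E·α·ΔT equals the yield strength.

E = 198400 MPa = 198.4 GPa.
E·α·ΔT = 292.0 MPa ⇒ ΔT = 292.0 / (198.4×10³ × 16.8×10⁻⁶) = 87.61 K.
T = 15.3 + 87.61 = 102.9 °C.

103 °C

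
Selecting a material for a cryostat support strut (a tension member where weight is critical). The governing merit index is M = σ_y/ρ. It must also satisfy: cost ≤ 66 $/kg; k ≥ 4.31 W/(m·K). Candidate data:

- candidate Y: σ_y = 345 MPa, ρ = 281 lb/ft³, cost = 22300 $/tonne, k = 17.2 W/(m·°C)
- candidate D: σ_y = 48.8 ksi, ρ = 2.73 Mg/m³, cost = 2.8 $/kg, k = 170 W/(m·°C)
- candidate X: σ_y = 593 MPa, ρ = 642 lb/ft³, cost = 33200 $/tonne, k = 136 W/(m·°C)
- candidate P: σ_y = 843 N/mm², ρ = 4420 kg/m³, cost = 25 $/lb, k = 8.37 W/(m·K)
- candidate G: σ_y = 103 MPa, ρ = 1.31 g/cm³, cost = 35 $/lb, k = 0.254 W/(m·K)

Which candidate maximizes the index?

candidate P

Screen on constraints: cost ≤ 66 $/kg; k ≥ 4.31 W/(m·K). Survivors: candidate Y, candidate D, candidate X, candidate P.
After converting to SI:
  candidate Y: σ_y = 345.0 MPa, ρ = 4501 kg/m³
  candidate D: σ_y = 336.5 MPa, ρ = 2730 kg/m³
  candidate X: σ_y = 593.0 MPa, ρ = 10280 kg/m³
  candidate P: σ_y = 843.0 MPa, ρ = 4420 kg/m³
  candidate P: M = 191 kN·m/kg
  candidate D: M = 123 kN·m/kg
  candidate Y: M = 76.6 kN·m/kg
  candidate X: M = 57.7 kN·m/kg
Highest index: candidate P.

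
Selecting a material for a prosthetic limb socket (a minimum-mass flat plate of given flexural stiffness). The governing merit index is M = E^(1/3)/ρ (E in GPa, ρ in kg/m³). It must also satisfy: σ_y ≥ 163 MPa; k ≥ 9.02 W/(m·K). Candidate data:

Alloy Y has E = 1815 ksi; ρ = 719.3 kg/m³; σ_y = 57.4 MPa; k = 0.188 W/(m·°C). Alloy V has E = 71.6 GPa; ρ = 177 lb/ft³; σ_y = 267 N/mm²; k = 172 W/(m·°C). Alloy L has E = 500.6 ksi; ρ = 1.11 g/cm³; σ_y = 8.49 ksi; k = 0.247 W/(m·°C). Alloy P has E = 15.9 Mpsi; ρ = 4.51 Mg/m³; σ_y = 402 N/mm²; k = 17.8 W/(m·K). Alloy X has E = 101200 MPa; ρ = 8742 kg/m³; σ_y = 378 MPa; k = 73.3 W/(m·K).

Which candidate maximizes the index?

alloy V

Screen on constraints: σ_y ≥ 163 MPa; k ≥ 9.02 W/(m·K). Survivors: alloy V, alloy P, alloy X.
Convert each candidate to consistent units, then evaluate M:
  alloy V: E = 71.60 GPa, ρ = 2835 kg/m³
  alloy P: E = 109.6 GPa, ρ = 4510 kg/m³
  alloy X: E = 101.2 GPa, ρ = 8742 kg/m³
  alloy V: M = 1.46×10⁻³
  alloy P: M = 1.06×10⁻³
  alloy X: M = 0.533×10⁻³
Highest index: alloy V.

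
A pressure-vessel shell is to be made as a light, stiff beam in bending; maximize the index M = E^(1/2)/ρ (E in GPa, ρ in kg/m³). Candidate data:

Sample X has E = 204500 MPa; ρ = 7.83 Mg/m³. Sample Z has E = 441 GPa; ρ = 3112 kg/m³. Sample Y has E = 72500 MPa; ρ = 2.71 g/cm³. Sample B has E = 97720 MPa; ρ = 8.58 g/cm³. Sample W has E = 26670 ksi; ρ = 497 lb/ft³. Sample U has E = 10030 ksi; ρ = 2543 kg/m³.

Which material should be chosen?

sample Z

Convert each candidate to consistent units, then evaluate M:
  sample X: E = 204.5 GPa, ρ = 7830 kg/m³
  sample Z: E = 441.0 GPa, ρ = 3112 kg/m³
  sample Y: E = 72.50 GPa, ρ = 2710 kg/m³
  sample B: E = 97.72 GPa, ρ = 8580 kg/m³
  sample W: E = 183.9 GPa, ρ = 7961 kg/m³
  sample U: E = 69.15 GPa, ρ = 2543 kg/m³
  sample Z: M = 6.75×10⁻³
  sample U: M = 3.27×10⁻³
  sample Y: M = 3.14×10⁻³
  sample X: M = 1.83×10⁻³
  sample W: M = 1.70×10⁻³
  sample B: M = 1.15×10⁻³
Sample Z has the largest M.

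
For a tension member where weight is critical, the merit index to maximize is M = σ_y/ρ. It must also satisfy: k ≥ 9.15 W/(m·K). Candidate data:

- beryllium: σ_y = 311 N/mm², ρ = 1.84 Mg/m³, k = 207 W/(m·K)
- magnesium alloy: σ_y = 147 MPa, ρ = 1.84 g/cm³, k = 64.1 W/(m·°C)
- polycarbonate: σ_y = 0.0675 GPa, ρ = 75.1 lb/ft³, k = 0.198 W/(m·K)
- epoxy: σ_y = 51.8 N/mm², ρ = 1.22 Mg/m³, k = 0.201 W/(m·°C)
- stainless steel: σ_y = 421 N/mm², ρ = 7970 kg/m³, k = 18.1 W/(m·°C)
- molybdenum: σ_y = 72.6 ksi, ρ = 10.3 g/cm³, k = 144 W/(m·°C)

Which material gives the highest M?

beryllium

Screen on constraints: k ≥ 9.15 W/(m·K). Survivors: beryllium, magnesium alloy, stainless steel, molybdenum.
In SI units:
  beryllium: σ_y = 311.0 MPa, ρ = 1840 kg/m³
  magnesium alloy: σ_y = 147.0 MPa, ρ = 1840 kg/m³
  stainless steel: σ_y = 421.0 MPa, ρ = 7970 kg/m³
  molybdenum: σ_y = 500.6 MPa, ρ = 10300 kg/m³
  beryllium: M = 169 kN·m/kg
  magnesium alloy: M = 79.9 kN·m/kg
  stainless steel: M = 52.8 kN·m/kg
  molybdenum: M = 48.6 kN·m/kg
Highest index: beryllium.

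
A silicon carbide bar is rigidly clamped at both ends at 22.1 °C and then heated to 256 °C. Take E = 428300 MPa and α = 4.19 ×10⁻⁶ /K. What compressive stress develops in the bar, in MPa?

420 MPa

E = 428300 MPa = 428.3 GPa.
ΔT = 233.9 K. Constrained thermal stress σ = E·α·ΔT = 428.3×10³ MPa × 4.19×10⁻⁶ × 233.9 = 420 MPa (compressive).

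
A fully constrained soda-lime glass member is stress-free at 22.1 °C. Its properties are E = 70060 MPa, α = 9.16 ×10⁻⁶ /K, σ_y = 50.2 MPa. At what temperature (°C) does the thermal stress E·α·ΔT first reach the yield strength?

E = 70060 MPa = 70.06 GPa.
E·α·ΔT = 50.20 MPa ⇒ ΔT = 50.20 / (70.06×10³ × 9.16×10⁻⁶) = 78.22 K.
T = 22.1 + 78.22 = 100.3 °C.

100 °C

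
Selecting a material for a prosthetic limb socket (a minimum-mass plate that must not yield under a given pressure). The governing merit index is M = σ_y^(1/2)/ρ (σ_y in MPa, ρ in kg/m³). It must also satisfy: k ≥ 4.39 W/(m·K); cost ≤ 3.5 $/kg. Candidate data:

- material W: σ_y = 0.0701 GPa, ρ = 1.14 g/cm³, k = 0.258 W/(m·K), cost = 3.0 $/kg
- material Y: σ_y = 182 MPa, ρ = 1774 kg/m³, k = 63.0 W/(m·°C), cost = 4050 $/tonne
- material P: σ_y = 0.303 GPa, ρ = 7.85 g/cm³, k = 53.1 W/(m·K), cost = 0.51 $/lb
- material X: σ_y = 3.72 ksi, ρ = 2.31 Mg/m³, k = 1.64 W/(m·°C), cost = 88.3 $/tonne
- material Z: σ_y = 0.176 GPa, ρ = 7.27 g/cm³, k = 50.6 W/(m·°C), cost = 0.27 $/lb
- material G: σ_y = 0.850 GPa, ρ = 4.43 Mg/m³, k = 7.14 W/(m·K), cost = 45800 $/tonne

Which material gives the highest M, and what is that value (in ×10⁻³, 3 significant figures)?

Screen on constraints: k ≥ 4.39 W/(m·K); cost ≤ 3.5 $/kg. Survivors: material P, material Z.
Convert each candidate to consistent units, then evaluate M:
  material P: σ_y = 303.0 MPa, ρ = 7850 kg/m³
  material Z: σ_y = 176.0 MPa, ρ = 7270 kg/m³
  material P: M = 2.22×10⁻³
  material Z: M = 1.82×10⁻³
The maximum is for material P.

material P, M = 2.22×10⁻³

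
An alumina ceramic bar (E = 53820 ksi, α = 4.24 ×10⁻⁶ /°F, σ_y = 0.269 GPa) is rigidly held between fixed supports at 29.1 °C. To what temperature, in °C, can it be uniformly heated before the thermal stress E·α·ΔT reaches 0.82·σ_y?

107 °C

E = 53820 ksi = 371.1 GPa.
α = 4.24×10⁻⁶/°F × 9/5 = 7.63×10⁻⁶/K.
σ_y = 0.269 GPa = 269.0 MPa.
E·α·ΔT = 220.6 MPa ⇒ ΔT = 220.6 / (371.1×10³ × 7.63×10⁻⁶) = 77.89 K.
T = 29.1 + 77.89 = 107.0 °C.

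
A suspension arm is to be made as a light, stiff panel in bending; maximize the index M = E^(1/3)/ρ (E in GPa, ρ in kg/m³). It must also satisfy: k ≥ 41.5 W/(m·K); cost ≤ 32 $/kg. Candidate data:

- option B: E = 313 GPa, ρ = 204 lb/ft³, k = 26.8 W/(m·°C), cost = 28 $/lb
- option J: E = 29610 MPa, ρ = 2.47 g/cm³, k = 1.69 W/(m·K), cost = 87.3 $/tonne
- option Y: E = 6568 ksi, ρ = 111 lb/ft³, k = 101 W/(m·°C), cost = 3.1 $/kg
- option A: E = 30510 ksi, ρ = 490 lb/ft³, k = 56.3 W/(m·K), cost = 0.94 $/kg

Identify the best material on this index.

option Y

Screen on constraints: k ≥ 41.5 W/(m·K); cost ≤ 32 $/kg. Survivors: option Y, option A.
In SI units:
  option Y: E = 45.28 GPa, ρ = 1778 kg/m³
  option A: E = 210.4 GPa, ρ = 7849 kg/m³
  option Y: M = 2.00×10⁻³
  option A: M = 0.758×10⁻³
Option Y ranks first.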